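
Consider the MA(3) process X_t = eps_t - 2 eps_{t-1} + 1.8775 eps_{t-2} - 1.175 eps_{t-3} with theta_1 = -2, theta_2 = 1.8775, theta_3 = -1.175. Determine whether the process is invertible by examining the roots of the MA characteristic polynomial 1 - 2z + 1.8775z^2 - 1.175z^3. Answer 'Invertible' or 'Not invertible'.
\text{Not invertible}

The MA(q) characteristic polynomial is P(z) = 1 - 2z + 1.8775z^2 - 1.175z^3.
Invertibility requires all roots to lie outside the unit circle, i.e. |z| > 1 for every root.
Degree 3: look for a simple real root z0 first, then factor out (1 - z/z0) and solve the remaining quadratic.
Testing z0 = 0.8: P(0.8) = 1 + (-2)(0.8) + (1.8775)(0.8)^2 + (-1.175)(0.8)^3
  = 1 + (-1.6) + (1.2016) + (-0.6016) = 0.  So z_0 = 0.8 is a root, |z_0| = 0.8.
Divide out the factor (1 - 1.25 z) = (1 - z/z0) (since 1/z0 = 1.25):
  P(z) = (1 - 1.25 z)(1 + (-0.75) z + (0.94) z^2)
  [check: z-coef -0.75 - (1.25) = -2; z^2-coef 0.94 - (1.25)(-0.75) = 1.8775; z^3-coef -(1.25)(0.94) = -1.175.]
Remaining roots from the quadratic factor 1 + (-0.75) z + (0.94) z^2:
  Set 1 + (-0.75) z + (0.94) z^2 = 0, i.e. a z^2 + b z + c = 0 with a = 0.94, b = -0.75, c = 1.
  Discriminant D = b^2 - 4ac = (-0.75)^2 - 4*(0.94)*1 = 0.5625 - (3.76) = -3.1975.
  D < 0, so the roots are the complex-conjugate pair z = (-b +/- i sqrt(-D)) / (2a) = 0.3989 +/- 0.9511i.
  For a conjugate pair |z|^2 = z * conj(z) = (product of roots) = c/a = 1/(0.94) = 1.06383, so |z| = sqrt(1.06383) = 1.0314 for both roots.
Moduli of all roots: 0.8000, 1.0314, 1.0314.
All moduli strictly greater than 1? No.
Verdict: Not invertible.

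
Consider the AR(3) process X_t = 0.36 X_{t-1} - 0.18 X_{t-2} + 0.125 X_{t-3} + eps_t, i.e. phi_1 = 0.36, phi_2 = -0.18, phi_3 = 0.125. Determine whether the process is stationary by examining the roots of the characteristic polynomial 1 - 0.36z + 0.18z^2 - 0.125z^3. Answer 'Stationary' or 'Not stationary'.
\text{Stationary}

The AR(p) characteristic polynomial is P(z) = 1 - 0.36z + 0.18z^2 - 0.125z^3.
Stationarity requires all roots to lie outside the unit circle, i.e. |z| > 1 for every root.
Degree 3: look for a simple real root z0 first, then factor out (1 - z/z0) and solve the remaining quadratic.
Testing z0 = 2: P(2) = 1 + (-0.36)(2) + (0.18)(2)^2 + (-0.125)(2)^3
  = 1 + (-0.72) + (0.72) + (-1) = 0.  So z_0 = 2 is a root, |z_0| = 2.
Divide out the factor (1 - 0.5 z) = (1 - z/z0) (since 1/z0 = 0.5):
  P(z) = (1 - 0.5 z)(1 + (0.14) z + (0.25) z^2)
  [check: z-coef 0.14 - (0.5) = -0.36; z^2-coef 0.25 - (0.5)(0.14) = 0.18; z^3-coef -(0.5)(0.25) = -0.125.]
Remaining roots from the quadratic factor 1 + (0.14) z + (0.25) z^2:
  Set 1 + (0.14) z + (0.25) z^2 = 0, i.e. a z^2 + b z + c = 0 with a = 0.25, b = 0.14, c = 1.
  Discriminant D = b^2 - 4ac = (0.14)^2 - 4*(0.25)*1 = 0.0196 - (1) = -0.9804.
  D < 0, so the roots are the complex-conjugate pair z = (-b +/- i sqrt(-D)) / (2a) = -0.28 +/- 1.9803i.
  For a conjugate pair |z|^2 = z * conj(z) = (product of roots) = c/a = 1/(0.25) = 4, so |z| = sqrt(4) = 2 for both roots.
Moduli of all roots: 2.0000, 2.0000, 2.0000.
All moduli strictly greater than 1? Yes.
Verdict: Stationary.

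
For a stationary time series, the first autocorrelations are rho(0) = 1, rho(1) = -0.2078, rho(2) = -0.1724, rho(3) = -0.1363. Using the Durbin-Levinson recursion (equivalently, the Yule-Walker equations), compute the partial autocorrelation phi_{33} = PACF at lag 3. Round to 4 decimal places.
\phi_{33} = -0.2499

The PACF at lag k is phi_{kk}, the last component of the solution
to the Yule-Walker system G_k phi = r_k where
  (G_k)_{ij} = rho(|i - j|), (r_k)_i = rho(i), i,j = 1..k.
Equivalently, Durbin-Levinson gives phi_{kk} iteratively:
  phi_{11} = rho(1)
  phi_{kk} = [rho(k) - sum_{j=1..k-1} phi_{k-1,j} rho(k-j)]
            / [1 - sum_{j=1..k-1} phi_{k-1,j} rho(j)],
  phi_{k,j} = phi_{k-1,j} - phi_{kk} phi_{k-1,k-j},  j = 1..k-1.
Step k = 1:
  phi_11 = rho(1) = -0.2078.
Step k = 2:
  phi_22 = [rho(2) - phi_11 rho(1)] / [1 - phi_11 rho(1)] = [-0.1724 - (-0.2078)(-0.2078)] / [1 - (-0.2078)(-0.2078)]
         = -0.21558084 / 0.95681916 = -0.22531.
  Update: phi_21 = phi_11 - phi_22 phi_11 = -0.2078 - (-0.22531)(-0.2078) = -0.254619.
Step k = 3:
  phi_33 = [rho(3) - phi_21 rho(2) - phi_22 rho(1)] / [1 - phi_21 rho(1) - phi_22 rho(2)]
    numerator   = -0.1363 - (-0.254619)(-0.1724) - (-0.22531)(-0.2078) = -0.22701578
    denominator = 1 - (-0.254619)(-0.2078) - (-0.22531)(-0.1724) = 0.90824666
  phi_33 = -0.22701578 / 0.90824666 = -0.2499.
Therefore phi_{33} = -0.2499.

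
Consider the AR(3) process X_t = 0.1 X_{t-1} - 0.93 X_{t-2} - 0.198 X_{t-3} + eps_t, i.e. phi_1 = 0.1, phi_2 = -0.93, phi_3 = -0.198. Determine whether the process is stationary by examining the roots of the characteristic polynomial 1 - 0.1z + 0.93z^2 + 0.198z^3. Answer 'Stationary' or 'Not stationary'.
\text{Stationary}

The AR(p) characteristic polynomial is P(z) = 1 - 0.1z + 0.93z^2 + 0.198z^3.
Stationarity requires all roots to lie outside the unit circle, i.e. |z| > 1 for every root.
Degree 3: look for a simple real root z0 first, then factor out (1 - z/z0) and solve the remaining quadratic.
Testing z0 = -5: P(-5) = 1 + (-0.1)(-5) + (0.93)(-5)^2 + (0.198)(-5)^3
  = 1 + (0.5) + (23.25) + (-24.75) = 0.  So z_0 = -5 is a root, |z_0| = 5.
Divide out the factor (1 + 0.2 z) = (1 - z/z0) (since 1/z0 = -0.2):
  P(z) = (1 + 0.2 z)(1 + (-0.3) z + (0.99) z^2)
  [check: z-coef -0.3 - (-0.2) = -0.1; z^2-coef 0.99 - (-0.2)(-0.3) = 0.93; z^3-coef -(-0.2)(0.99) = 0.198.]
Remaining roots from the quadratic factor 1 + (-0.3) z + (0.99) z^2:
  Set 1 + (-0.3) z + (0.99) z^2 = 0, i.e. a z^2 + b z + c = 0 with a = 0.99, b = -0.3, c = 1.
  Discriminant D = b^2 - 4ac = (-0.3)^2 - 4*(0.99)*1 = 0.09 - (3.96) = -3.87.
  D < 0, so the roots are the complex-conjugate pair z = (-b +/- i sqrt(-D)) / (2a) = 0.1515 +/- 0.9936i.
  For a conjugate pair |z|^2 = z * conj(z) = (product of roots) = c/a = 1/(0.99) = 1.010101, so |z| = sqrt(1.010101) = 1.005 for both roots.
Moduli of all roots: 5.0000, 1.0050, 1.0050.
All moduli strictly greater than 1? Yes.
Verdict: Stationary.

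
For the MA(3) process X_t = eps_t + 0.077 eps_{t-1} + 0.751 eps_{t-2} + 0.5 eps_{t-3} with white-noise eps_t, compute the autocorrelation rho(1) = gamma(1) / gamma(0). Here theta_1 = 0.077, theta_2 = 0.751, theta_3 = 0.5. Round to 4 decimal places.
\rho(1) = 0.2804

For an MA(q) process with theta_0 = 1, the autocovariance is
  gamma(k) = sigma^2 * sum_{i=0..q-k} theta_i * theta_{i+k},
and rho(k) = gamma(k) / gamma(0). Sigma^2 cancels.
  numerator   = (1)*(0.077) + (0.077)*(0.751) + (0.751)*(0.5) = 0.510327.
  denominator = (1)^2 + (0.077)^2 + (0.751)^2 + (0.5)^2 = 1.81993.
  rho(1) = 0.510327 / 1.81993 = 0.2804.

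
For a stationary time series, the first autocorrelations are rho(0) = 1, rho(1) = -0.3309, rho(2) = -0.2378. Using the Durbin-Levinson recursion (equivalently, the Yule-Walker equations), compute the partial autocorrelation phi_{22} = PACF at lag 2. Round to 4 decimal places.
\phi_{22} = -0.3900

The PACF at lag k is phi_{kk}, the last component of the solution
to the Yule-Walker system G_k phi = r_k where
  (G_k)_{ij} = rho(|i - j|), (r_k)_i = rho(i), i,j = 1..k.
Equivalently, Durbin-Levinson gives phi_{kk} iteratively:
  phi_{11} = rho(1)
  phi_{kk} = [rho(k) - sum_{j=1..k-1} phi_{k-1,j} rho(k-j)]
            / [1 - sum_{j=1..k-1} phi_{k-1,j} rho(j)],
  phi_{k,j} = phi_{k-1,j} - phi_{kk} phi_{k-1,k-j},  j = 1..k-1.
Step k = 1:
  phi_11 = rho(1) = -0.3309.
Step k = 2:
  phi_22 = [rho(2) - phi_11 rho(1)] / [1 - phi_11 rho(1)] = [-0.2378 - (-0.3309)(-0.3309)] / [1 - (-0.3309)(-0.3309)]
         = -0.34729481 / 0.89050519 = -0.39.
Therefore phi_{22} = -0.3900.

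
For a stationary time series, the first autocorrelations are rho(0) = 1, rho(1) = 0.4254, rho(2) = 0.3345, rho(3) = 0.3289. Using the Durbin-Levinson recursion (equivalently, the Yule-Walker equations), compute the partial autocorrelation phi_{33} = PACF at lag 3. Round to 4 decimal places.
\phi_{33} = 0.1690

The PACF at lag k is phi_{kk}, the last component of the solution
to the Yule-Walker system G_k phi = r_k where
  (G_k)_{ij} = rho(|i - j|), (r_k)_i = rho(i), i,j = 1..k.
Equivalently, Durbin-Levinson gives phi_{kk} iteratively:
  phi_{11} = rho(1)
  phi_{kk} = [rho(k) - sum_{j=1..k-1} phi_{k-1,j} rho(k-j)]
            / [1 - sum_{j=1..k-1} phi_{k-1,j} rho(j)],
  phi_{k,j} = phi_{k-1,j} - phi_{kk} phi_{k-1,k-j},  j = 1..k-1.
Step k = 1:
  phi_11 = rho(1) = 0.4254.
Step k = 2:
  phi_22 = [rho(2) - phi_11 rho(1)] / [1 - phi_11 rho(1)] = [0.3345 - (0.4254)(0.4254)] / [1 - (0.4254)(0.4254)]
         = 0.15353484 / 0.81903484 = 0.187458.
  Update: phi_21 = phi_11 - phi_22 phi_11 = 0.4254 - (0.187458)(0.4254) = 0.345655.
Step k = 3:
  phi_33 = [rho(3) - phi_21 rho(2) - phi_22 rho(1)] / [1 - phi_21 rho(1) - phi_22 rho(2)]
    numerator   = 0.3289 - (0.345655)(0.3345) - (0.187458)(0.4254) = 0.13353358
    denominator = 1 - (0.345655)(0.4254) - (0.187458)(0.3345) = 0.79025347
  phi_33 = 0.13353358 / 0.79025347 = 0.169.
Therefore phi_{33} = 0.1690.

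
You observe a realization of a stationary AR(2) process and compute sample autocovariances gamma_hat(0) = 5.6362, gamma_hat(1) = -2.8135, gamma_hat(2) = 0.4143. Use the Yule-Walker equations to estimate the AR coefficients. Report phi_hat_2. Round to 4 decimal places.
\hat\phi_{2} = -0.2340

The Yule-Walker equations for an AR(p) process read, in matrix form,
  Gamma_p phi = r_p,   with   (Gamma_p)_{ij} = gamma(|i - j|),
                       (r_p)_i = gamma(i),   i,j = 1..p.
Substitute the sample gammas (Toeplitz matrix and right-hand side of size 2):
  Gamma_p = [[5.6362, -2.8135], [-2.8135, 5.6362]]
  r_p     = [-2.8135, 0.4143]
Written out:
  5.6362 phi_1 - 2.8135 phi_2 = -2.8135
  -2.8135 phi_1 + 5.6362 phi_2 = 0.4143
Solve by Cramer's rule:
  det = gamma(0)^2 - gamma(1)^2 = (5.6362)^2 - (-2.8135)^2 = 31.76675044 - 7.91578225 = 23.85096819
  phi_hat_1 = [gamma(1) gamma(0) - gamma(1) gamma(2)] / det = [(-2.8135)(5.6362) - (-2.8135)(0.4143)] / 23.85096819 = -14.69181565 / 23.85096819 = -0.616
  phi_hat_2 = [gamma(0) gamma(2) - gamma(1)^2] / det = [(5.6362)(0.4143) - (-2.8135)^2] / 23.85096819 = -5.58070459 / 23.85096819 = -0.234
So phi_hat = [-0.6160, -0.2340].
Therefore phi_hat_2 = -0.2340.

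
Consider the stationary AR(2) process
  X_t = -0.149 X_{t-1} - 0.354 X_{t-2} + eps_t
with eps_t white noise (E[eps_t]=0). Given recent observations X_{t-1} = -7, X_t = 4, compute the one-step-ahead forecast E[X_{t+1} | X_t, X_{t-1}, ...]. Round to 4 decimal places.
E[X_{t+1} \mid \mathcal F_t] = 1.8820

For an AR(p) model X_t = c + sum_i phi_i X_{t-i} + eps_t, the
one-step-ahead conditional mean is
  E[X_{t+1} | X_t, ...] = c + sum_i phi_i X_{t+1-i}.
Substitute known values:
  E[X_{t+1} | ...] = (-0.149) * (4) + (-0.354) * (-7)
                   = 1.8820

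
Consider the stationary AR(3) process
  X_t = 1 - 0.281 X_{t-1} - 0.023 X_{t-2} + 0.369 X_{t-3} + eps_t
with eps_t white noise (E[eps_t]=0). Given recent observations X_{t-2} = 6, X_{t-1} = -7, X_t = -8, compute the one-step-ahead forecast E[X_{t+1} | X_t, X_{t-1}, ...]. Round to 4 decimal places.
E[X_{t+1} \mid \mathcal F_t] = 5.6230

For an AR(p) model X_t = c + sum_i phi_i X_{t-i} + eps_t, the
one-step-ahead conditional mean is
  E[X_{t+1} | X_t, ...] = c + sum_i phi_i X_{t+1-i}.
Substitute known values:
  E[X_{t+1} | ...] = 1 + (-0.281) * (-8) + (-0.023) * (-7) + (0.369) * (6)
                   = 5.6230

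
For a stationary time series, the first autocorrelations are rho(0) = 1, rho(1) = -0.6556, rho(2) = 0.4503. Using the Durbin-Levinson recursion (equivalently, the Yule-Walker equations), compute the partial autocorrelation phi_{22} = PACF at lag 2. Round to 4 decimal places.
\phi_{22} = 0.0359

The PACF at lag k is phi_{kk}, the last component of the solution
to the Yule-Walker system G_k phi = r_k where
  (G_k)_{ij} = rho(|i - j|), (r_k)_i = rho(i), i,j = 1..k.
Equivalently, Durbin-Levinson gives phi_{kk} iteratively:
  phi_{11} = rho(1)
  phi_{kk} = [rho(k) - sum_{j=1..k-1} phi_{k-1,j} rho(k-j)]
            / [1 - sum_{j=1..k-1} phi_{k-1,j} rho(j)],
  phi_{k,j} = phi_{k-1,j} - phi_{kk} phi_{k-1,k-j},  j = 1..k-1.
Step k = 1:
  phi_11 = rho(1) = -0.6556.
Step k = 2:
  phi_22 = [rho(2) - phi_11 rho(1)] / [1 - phi_11 rho(1)] = [0.4503 - (-0.6556)(-0.6556)] / [1 - (-0.6556)(-0.6556)]
         = 0.02048864 / 0.57018864 = 0.0359.
Therefore phi_{22} = 0.0359.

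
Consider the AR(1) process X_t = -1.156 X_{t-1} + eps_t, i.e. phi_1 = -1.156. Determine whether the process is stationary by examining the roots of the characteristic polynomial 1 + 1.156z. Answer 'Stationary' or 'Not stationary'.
\text{Not stationary}

The AR(p) characteristic polynomial is P(z) = 1 + 1.156z.
Stationarity requires all roots to lie outside the unit circle, i.e. |z| > 1 for every root.
This is linear in z: 1 + (1.156) z = 0  =>  z = -1/(1.156) = -0.865052,  |z| = 0.865052.
Moduli of all roots: 0.8651.
All moduli strictly greater than 1? No.
Verdict: Not stationary.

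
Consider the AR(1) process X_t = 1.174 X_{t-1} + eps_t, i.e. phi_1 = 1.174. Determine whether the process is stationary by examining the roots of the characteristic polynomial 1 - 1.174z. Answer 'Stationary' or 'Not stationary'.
\text{Not stationary}

The AR(p) characteristic polynomial is P(z) = 1 - 1.174z.
Stationarity requires all roots to lie outside the unit circle, i.e. |z| > 1 for every root.
This is linear in z: 1 + (-1.174) z = 0  =>  z = -1/(-1.174) = 0.851789,  |z| = 0.851789.
Moduli of all roots: 0.8518.
All moduli strictly greater than 1? No.
Verdict: Not stationary.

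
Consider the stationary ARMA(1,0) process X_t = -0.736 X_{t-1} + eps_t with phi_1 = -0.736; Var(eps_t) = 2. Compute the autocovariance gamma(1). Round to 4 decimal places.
\gamma(1) = -3.2118

Multiply the model equation by X_{t-k} and take expectations. With theta_0 = psi_0 = 1 and psi_j the MA(infinity) weights, this gives
  gamma(k) - sum_i phi_i gamma(k-i) = c_k,
  c_k = sigma^2 * sum_{j=k..q} theta_j psi_{j-k}   (c_k = 0 for k > q),
using gamma(-m) = gamma(m).
Pure AR (q = 0): c_0 = sigma^2 = 2, c_k = 0 for k >= 1.
Equations for k = 0 and k = 1 (AR order 1):
  gamma(0) = phi_1 gamma(1) + c_0
  gamma(1) = phi_1 gamma(0) + c_1
Substituting the second into the first: gamma(0) (1 - phi_1^2) = c_0 + phi_1 c_1, so
  gamma(0) = c_0 / (1 - phi_1^2) = 2 / (1 - (-0.736)^2) = 2 / 0.458304 = 4.363916.
  gamma(1) = phi_1 gamma(0) = (-0.736)(4.363916) = -3.211842.
Therefore gamma(1) = -3.2118 (to 4 decimal places).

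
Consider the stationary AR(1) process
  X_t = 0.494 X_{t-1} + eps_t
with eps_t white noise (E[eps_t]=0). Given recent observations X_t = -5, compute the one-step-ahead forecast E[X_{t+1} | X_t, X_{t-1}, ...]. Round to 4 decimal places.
E[X_{t+1} \mid \mathcal F_t] = -2.4700

For an AR(p) model X_t = c + sum_i phi_i X_{t-i} + eps_t, the
one-step-ahead conditional mean is
  E[X_{t+1} | X_t, ...] = c + sum_i phi_i X_{t+1-i}.
Substitute known values:
  E[X_{t+1} | ...] = (0.494) * (-5)
                   = -2.4700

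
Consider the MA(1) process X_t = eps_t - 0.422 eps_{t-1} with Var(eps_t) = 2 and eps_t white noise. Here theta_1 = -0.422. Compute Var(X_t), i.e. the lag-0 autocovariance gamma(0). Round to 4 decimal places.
\gamma(0) = 2.3562

For an MA(q) process X_t = eps_t + sum_i theta_i eps_{t-i} with
Var(eps_t) = sigma^2, the variance is
  gamma(0) = sigma^2 * (1 + sum_i theta_i^2).
  sum_i theta_i^2 = (-0.422)^2 = 0.178084.
  gamma(0) = 2 * (1 + 0.178084) = 2 * 1.178084 = 2.356168, which rounds to 2.3562.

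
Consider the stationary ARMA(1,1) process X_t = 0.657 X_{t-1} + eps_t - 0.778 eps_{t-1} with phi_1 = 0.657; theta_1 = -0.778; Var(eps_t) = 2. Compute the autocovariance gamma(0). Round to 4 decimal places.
\gamma(0) = 2.0515

Multiply the model equation by X_{t-k} and take expectations. With theta_0 = psi_0 = 1 and psi_j the MA(infinity) weights, this gives
  gamma(k) - sum_i phi_i gamma(k-i) = c_k,
  c_k = sigma^2 * sum_{j=k..q} theta_j psi_{j-k}   (c_k = 0 for k > q),
using gamma(-m) = gamma(m).
psi-weights needed (psi_j = theta_j + sum_i phi_i psi_{j-i}):
  psi_1 = theta_1 + phi_1 = -0.778 + (0.657) = -0.121
Right-hand sides:
  c_0 = sigma^2 (1 + theta_1 psi_1) = 2 * (1 + (-0.778)(-0.121)) = 2 * 1.094138 = 2.188276
  c_1 = sigma^2 theta_1 = 2 * (-0.778) = -1.556
  c_2 = 0
Equations for k = 0 and k = 1 (AR order 1):
  gamma(0) = phi_1 gamma(1) + c_0
  gamma(1) = phi_1 gamma(0) + c_1
Substituting the second into the first: gamma(0) (1 - phi_1^2) = c_0 + phi_1 c_1, so
  gamma(0) = (c_0 + phi_1 c_1) / (1 - phi_1^2) = (2.188276 + (0.657)(-1.556)) / (1 - (0.657)^2) = 1.165984 / 0.568351 = 2.051521.
Therefore gamma(0) = 2.0515 (to 4 decimal places).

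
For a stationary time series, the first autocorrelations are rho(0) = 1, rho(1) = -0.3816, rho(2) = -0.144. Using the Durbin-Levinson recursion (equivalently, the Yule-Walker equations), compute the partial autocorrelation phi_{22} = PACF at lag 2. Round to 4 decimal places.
\phi_{22} = -0.3390

The PACF at lag k is phi_{kk}, the last component of the solution
to the Yule-Walker system G_k phi = r_k where
  (G_k)_{ij} = rho(|i - j|), (r_k)_i = rho(i), i,j = 1..k.
Equivalently, Durbin-Levinson gives phi_{kk} iteratively:
  phi_{11} = rho(1)
  phi_{kk} = [rho(k) - sum_{j=1..k-1} phi_{k-1,j} rho(k-j)]
            / [1 - sum_{j=1..k-1} phi_{k-1,j} rho(j)],
  phi_{k,j} = phi_{k-1,j} - phi_{kk} phi_{k-1,k-j},  j = 1..k-1.
Step k = 1:
  phi_11 = rho(1) = -0.3816.
Step k = 2:
  phi_22 = [rho(2) - phi_11 rho(1)] / [1 - phi_11 rho(1)] = [-0.144 - (-0.3816)(-0.3816)] / [1 - (-0.3816)(-0.3816)]
         = -0.28961856 / 0.85438144 = -0.339.
Therefore phi_{22} = -0.3390.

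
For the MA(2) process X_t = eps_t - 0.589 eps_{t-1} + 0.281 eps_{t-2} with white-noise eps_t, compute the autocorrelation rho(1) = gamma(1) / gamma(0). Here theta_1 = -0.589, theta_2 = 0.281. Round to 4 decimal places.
\rho(1) = -0.5292

For an MA(q) process with theta_0 = 1, the autocovariance is
  gamma(k) = sigma^2 * sum_{i=0..q-k} theta_i * theta_{i+k},
and rho(k) = gamma(k) / gamma(0). Sigma^2 cancels.
  numerator   = (1)*(-0.589) + (-0.589)*(0.281) = -0.754509.
  denominator = (1)^2 + (-0.589)^2 + (0.281)^2 = 1.425882.
  rho(1) = -0.754509 / 1.425882 = -0.5292.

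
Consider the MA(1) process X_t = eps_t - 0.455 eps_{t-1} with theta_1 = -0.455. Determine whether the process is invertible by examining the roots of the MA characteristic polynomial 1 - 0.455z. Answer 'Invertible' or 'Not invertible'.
\text{Invertible}

The MA(q) characteristic polynomial is P(z) = 1 - 0.455z.
Invertibility requires all roots to lie outside the unit circle, i.e. |z| > 1 for every root.
This is linear in z: 1 + (-0.455) z = 0  =>  z = -1/(-0.455) = 2.197802,  |z| = 2.197802.
Moduli of all roots: 2.1978.
All moduli strictly greater than 1? Yes.
Verdict: Invertible.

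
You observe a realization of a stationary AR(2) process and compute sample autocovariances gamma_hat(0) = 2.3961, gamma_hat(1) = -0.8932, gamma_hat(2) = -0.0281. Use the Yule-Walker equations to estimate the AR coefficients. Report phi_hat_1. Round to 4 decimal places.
\hat\phi_{1} = -0.4380

The Yule-Walker equations for an AR(p) process read, in matrix form,
  Gamma_p phi = r_p,   with   (Gamma_p)_{ij} = gamma(|i - j|),
                       (r_p)_i = gamma(i),   i,j = 1..p.
Substitute the sample gammas (Toeplitz matrix and right-hand side of size 2):
  Gamma_p = [[2.3961, -0.8932], [-0.8932, 2.3961]]
  r_p     = [-0.8932, -0.0281]
Written out:
  2.3961 phi_1 - 0.8932 phi_2 = -0.8932
  -0.8932 phi_1 + 2.3961 phi_2 = -0.0281
Solve by Cramer's rule:
  det = gamma(0)^2 - gamma(1)^2 = (2.3961)^2 - (-0.8932)^2 = 5.74129521 - 0.79780624 = 4.94348897
  phi_hat_1 = [gamma(1) gamma(0) - gamma(1) gamma(2)] / det = [(-0.8932)(2.3961) - (-0.8932)(-0.0281)] / 4.94348897 = -2.16529544 / 4.94348897 = -0.438
  phi_hat_2 = [gamma(0) gamma(2) - gamma(1)^2] / det = [(2.3961)(-0.0281) - (-0.8932)^2] / 4.94348897 = -0.86513665 / 4.94348897 = -0.175
So phi_hat = [-0.4380, -0.1750].
Therefore phi_hat_1 = -0.4380.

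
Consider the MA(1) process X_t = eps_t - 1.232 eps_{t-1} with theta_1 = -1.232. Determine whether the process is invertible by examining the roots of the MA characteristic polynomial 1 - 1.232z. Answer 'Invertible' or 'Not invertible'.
\text{Not invertible}

The MA(q) characteristic polynomial is P(z) = 1 - 1.232z.
Invertibility requires all roots to lie outside the unit circle, i.e. |z| > 1 for every root.
This is linear in z: 1 + (-1.232) z = 0  =>  z = -1/(-1.232) = 0.811688,  |z| = 0.811688.
Moduli of all roots: 0.8117.
All moduli strictly greater than 1? No.
Verdict: Not invertible.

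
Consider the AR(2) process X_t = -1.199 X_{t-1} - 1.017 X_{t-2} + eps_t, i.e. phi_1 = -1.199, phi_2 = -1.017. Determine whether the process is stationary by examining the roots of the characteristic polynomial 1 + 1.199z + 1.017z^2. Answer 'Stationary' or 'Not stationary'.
\text{Not stationary}

The AR(p) characteristic polynomial is P(z) = 1 + 1.199z + 1.017z^2.
Stationarity requires all roots to lie outside the unit circle, i.e. |z| > 1 for every root.
Set 1 + (1.199) z + (1.017) z^2 = 0, i.e. a z^2 + b z + c = 0 with a = 1.017, b = 1.199, c = 1.
Discriminant D = b^2 - 4ac = (1.199)^2 - 4*(1.017)*1 = 1.437601 - (4.068) = -2.630399.
D < 0, so the roots are the complex-conjugate pair z = (-b +/- i sqrt(-D)) / (2a) = -0.5895 +/- 0.7974i.
For a conjugate pair |z|^2 = z * conj(z) = (product of roots) = c/a = 1/(1.017) = 0.983284, so |z| = sqrt(0.983284) = 0.9916 for both roots.
Moduli of all roots: 0.9916, 0.9916.
All moduli strictly greater than 1? No.
Verdict: Not stationary.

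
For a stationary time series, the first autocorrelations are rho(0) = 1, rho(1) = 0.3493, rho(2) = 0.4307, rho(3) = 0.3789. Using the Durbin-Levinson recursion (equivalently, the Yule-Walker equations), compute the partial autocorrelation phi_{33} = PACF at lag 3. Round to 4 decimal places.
\phi_{33} = 0.2060

The PACF at lag k is phi_{kk}, the last component of the solution
to the Yule-Walker system G_k phi = r_k where
  (G_k)_{ij} = rho(|i - j|), (r_k)_i = rho(i), i,j = 1..k.
Equivalently, Durbin-Levinson gives phi_{kk} iteratively:
  phi_{11} = rho(1)
  phi_{kk} = [rho(k) - sum_{j=1..k-1} phi_{k-1,j} rho(k-j)]
            / [1 - sum_{j=1..k-1} phi_{k-1,j} rho(j)],
  phi_{k,j} = phi_{k-1,j} - phi_{kk} phi_{k-1,k-j},  j = 1..k-1.
Step k = 1:
  phi_11 = rho(1) = 0.3493.
Step k = 2:
  phi_22 = [rho(2) - phi_11 rho(1)] / [1 - phi_11 rho(1)] = [0.4307 - (0.3493)(0.3493)] / [1 - (0.3493)(0.3493)]
         = 0.30868951 / 0.87798951 = 0.351587.
  Update: phi_21 = phi_11 - phi_22 phi_11 = 0.3493 - (0.351587)(0.3493) = 0.226491.
Step k = 3:
  phi_33 = [rho(3) - phi_21 rho(2) - phi_22 rho(1)] / [1 - phi_21 rho(1) - phi_22 rho(2)]
    numerator   = 0.3789 - (0.226491)(0.4307) - (0.351587)(0.3493) = 0.15854118
    denominator = 1 - (0.226491)(0.3493) - (0.351587)(0.4307) = 0.76945836
  phi_33 = 0.15854118 / 0.76945836 = 0.206.
Therefore phi_{33} = 0.2060.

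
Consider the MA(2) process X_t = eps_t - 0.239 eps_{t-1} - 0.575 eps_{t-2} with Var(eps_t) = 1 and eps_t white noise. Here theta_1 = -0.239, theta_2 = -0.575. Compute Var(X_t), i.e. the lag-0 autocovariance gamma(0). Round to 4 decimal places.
\gamma(0) = 1.3877

For an MA(q) process X_t = eps_t + sum_i theta_i eps_{t-i} with
Var(eps_t) = sigma^2, the variance is
  gamma(0) = sigma^2 * (1 + sum_i theta_i^2).
  sum_i theta_i^2 = (-0.239)^2 + (-0.575)^2 = 0.057121 + 0.330625 = 0.387746.
  gamma(0) = 1 * (1 + 0.387746) = 1 * 1.387746 = 1.387746, which rounds to 1.3877.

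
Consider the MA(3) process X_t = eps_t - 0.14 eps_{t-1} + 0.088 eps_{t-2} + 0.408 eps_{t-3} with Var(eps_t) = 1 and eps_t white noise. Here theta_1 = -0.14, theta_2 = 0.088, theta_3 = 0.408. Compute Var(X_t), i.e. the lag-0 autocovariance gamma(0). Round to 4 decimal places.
\gamma(0) = 1.1938

For an MA(q) process X_t = eps_t + sum_i theta_i eps_{t-i} with
Var(eps_t) = sigma^2, the variance is
  gamma(0) = sigma^2 * (1 + sum_i theta_i^2).
  sum_i theta_i^2 = (-0.14)^2 + (0.088)^2 + (0.408)^2 = 0.0196 + 0.007744 + 0.166464 = 0.193808.
  gamma(0) = 1 * (1 + 0.193808) = 1 * 1.193808 = 1.193808, which rounds to 1.1938.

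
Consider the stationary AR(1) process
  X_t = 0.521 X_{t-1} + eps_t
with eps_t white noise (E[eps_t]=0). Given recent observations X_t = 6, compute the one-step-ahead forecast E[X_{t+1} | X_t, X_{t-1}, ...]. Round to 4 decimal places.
E[X_{t+1} \mid \mathcal F_t] = 3.1260

For an AR(p) model X_t = c + sum_i phi_i X_{t-i} + eps_t, the
one-step-ahead conditional mean is
  E[X_{t+1} | X_t, ...] = c + sum_i phi_i X_{t+1-i}.
Substitute known values:
  E[X_{t+1} | ...] = (0.521) * (6)
                   = 3.1260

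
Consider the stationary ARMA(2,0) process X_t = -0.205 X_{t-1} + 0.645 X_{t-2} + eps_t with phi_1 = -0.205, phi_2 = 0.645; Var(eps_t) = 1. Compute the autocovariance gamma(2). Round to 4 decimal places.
\gamma(2) = 1.9612

Multiply the model equation by X_{t-k} and take expectations. With theta_0 = psi_0 = 1 and psi_j the MA(infinity) weights, this gives
  gamma(k) - sum_i phi_i gamma(k-i) = c_k,
  c_k = sigma^2 * sum_{j=k..q} theta_j psi_{j-k}   (c_k = 0 for k > q),
using gamma(-m) = gamma(m).
Pure AR (q = 0): c_0 = sigma^2 = 1, c_k = 0 for k >= 1.
Equations for k = 0, 1, 2 (AR order 2, c_2 = 0):
  (E0) gamma(0) = phi_1 gamma(1) + phi_2 gamma(2) + c_0
  (E1) gamma(1) = phi_1 gamma(0) + phi_2 gamma(1) + c_1
  (E2) gamma(2) = phi_1 gamma(1) + phi_2 gamma(0)
From (E1): gamma(1) = A gamma(0) + B with
  A = phi_1 / (1 - phi_2) = -0.205 / 0.355 = -0.577465,   B = c_1 / (1 - phi_2) = 0 / 0.355 = 0.
Insert (E2) into (E0): gamma(0) (1 - phi_2^2) = phi_1 (1 + phi_2) gamma(1) + c_0.
  phi_1 (1 + phi_2) = (-0.205)(1.645) = -0.337225,   1 - phi_2^2 = 0.583975.
Replace gamma(1) by A gamma(0) + B and collect gamma(0):
  gamma(0) [0.583975 - (-0.337225)(-0.577465)] = c_0 = 1
  gamma(0) * 0.389239 = 1
  gamma(0) = 1 / 0.389239 = 2.569113.
  gamma(1) = A gamma(0) = (-0.577465)(2.569113) = -1.483572.
  gamma(2) = phi_1 gamma(1) + phi_2 gamma(0) = (-0.205)(-1.483572) + (0.645)(2.569113) = 1.96121.
Therefore gamma(2) = 1.9612 (to 4 decimal places).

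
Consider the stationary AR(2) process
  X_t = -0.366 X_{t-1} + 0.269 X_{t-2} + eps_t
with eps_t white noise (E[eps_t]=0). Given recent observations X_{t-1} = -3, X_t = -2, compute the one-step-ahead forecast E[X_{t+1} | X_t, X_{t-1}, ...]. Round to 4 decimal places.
E[X_{t+1} \mid \mathcal F_t] = -0.0750

For an AR(p) model X_t = c + sum_i phi_i X_{t-i} + eps_t, the
one-step-ahead conditional mean is
  E[X_{t+1} | X_t, ...] = c + sum_i phi_i X_{t+1-i}.
Substitute known values:
  E[X_{t+1} | ...] = (-0.366) * (-2) + (0.269) * (-3)
                   = -0.0750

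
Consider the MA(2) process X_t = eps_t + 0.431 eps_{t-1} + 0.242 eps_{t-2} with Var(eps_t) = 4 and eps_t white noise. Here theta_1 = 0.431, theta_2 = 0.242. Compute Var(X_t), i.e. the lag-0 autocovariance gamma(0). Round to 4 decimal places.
\gamma(0) = 4.9773

For an MA(q) process X_t = eps_t + sum_i theta_i eps_{t-i} with
Var(eps_t) = sigma^2, the variance is
  gamma(0) = sigma^2 * (1 + sum_i theta_i^2).
  sum_i theta_i^2 = (0.431)^2 + (0.242)^2 = 0.185761 + 0.058564 = 0.244325.
  gamma(0) = 4 * (1 + 0.244325) = 4 * 1.244325 = 4.9773.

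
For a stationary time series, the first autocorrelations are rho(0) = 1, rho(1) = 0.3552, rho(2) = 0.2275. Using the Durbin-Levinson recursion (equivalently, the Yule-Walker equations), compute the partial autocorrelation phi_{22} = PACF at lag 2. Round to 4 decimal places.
\phi_{22} = 0.1160

The PACF at lag k is phi_{kk}, the last component of the solution
to the Yule-Walker system G_k phi = r_k where
  (G_k)_{ij} = rho(|i - j|), (r_k)_i = rho(i), i,j = 1..k.
Equivalently, Durbin-Levinson gives phi_{kk} iteratively:
  phi_{11} = rho(1)
  phi_{kk} = [rho(k) - sum_{j=1..k-1} phi_{k-1,j} rho(k-j)]
            / [1 - sum_{j=1..k-1} phi_{k-1,j} rho(j)],
  phi_{k,j} = phi_{k-1,j} - phi_{kk} phi_{k-1,k-j},  j = 1..k-1.
Step k = 1:
  phi_11 = rho(1) = 0.3552.
Step k = 2:
  phi_22 = [rho(2) - phi_11 rho(1)] / [1 - phi_11 rho(1)] = [0.2275 - (0.3552)(0.3552)] / [1 - (0.3552)(0.3552)]
         = 0.10133296 / 0.87383296 = 0.116.
Therefore phi_{22} = 0.1160.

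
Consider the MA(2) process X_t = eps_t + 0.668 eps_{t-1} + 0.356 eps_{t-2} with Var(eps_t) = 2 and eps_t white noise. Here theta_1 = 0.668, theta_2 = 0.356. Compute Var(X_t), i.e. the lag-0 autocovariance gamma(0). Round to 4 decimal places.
\gamma(0) = 3.1459

For an MA(q) process X_t = eps_t + sum_i theta_i eps_{t-i} with
Var(eps_t) = sigma^2, the variance is
  gamma(0) = sigma^2 * (1 + sum_i theta_i^2).
  sum_i theta_i^2 = (0.668)^2 + (0.356)^2 = 0.446224 + 0.126736 = 0.57296.
  gamma(0) = 2 * (1 + 0.57296) = 2 * 1.57296 = 3.14592, which rounds to 3.1459.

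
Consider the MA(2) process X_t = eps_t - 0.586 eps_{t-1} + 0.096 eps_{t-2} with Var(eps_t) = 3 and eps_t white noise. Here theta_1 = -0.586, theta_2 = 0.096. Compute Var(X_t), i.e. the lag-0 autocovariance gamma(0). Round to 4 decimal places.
\gamma(0) = 4.0578

For an MA(q) process X_t = eps_t + sum_i theta_i eps_{t-i} with
Var(eps_t) = sigma^2, the variance is
  gamma(0) = sigma^2 * (1 + sum_i theta_i^2).
  sum_i theta_i^2 = (-0.586)^2 + (0.096)^2 = 0.343396 + 0.009216 = 0.352612.
  gamma(0) = 3 * (1 + 0.352612) = 3 * 1.352612 = 4.057836, which rounds to 4.0578.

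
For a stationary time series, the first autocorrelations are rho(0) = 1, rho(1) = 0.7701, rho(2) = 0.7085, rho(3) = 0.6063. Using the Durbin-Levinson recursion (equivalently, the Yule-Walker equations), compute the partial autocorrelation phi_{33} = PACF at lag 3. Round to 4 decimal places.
\phi_{33} = -0.0080

The PACF at lag k is phi_{kk}, the last component of the solution
to the Yule-Walker system G_k phi = r_k where
  (G_k)_{ij} = rho(|i - j|), (r_k)_i = rho(i), i,j = 1..k.
Equivalently, Durbin-Levinson gives phi_{kk} iteratively:
  phi_{11} = rho(1)
  phi_{kk} = [rho(k) - sum_{j=1..k-1} phi_{k-1,j} rho(k-j)]
            / [1 - sum_{j=1..k-1} phi_{k-1,j} rho(j)],
  phi_{k,j} = phi_{k-1,j} - phi_{kk} phi_{k-1,k-j},  j = 1..k-1.
Step k = 1:
  phi_11 = rho(1) = 0.7701.
Step k = 2:
  phi_22 = [rho(2) - phi_11 rho(1)] / [1 - phi_11 rho(1)] = [0.7085 - (0.7701)(0.7701)] / [1 - (0.7701)(0.7701)]
         = 0.11544599 / 0.40694599 = 0.283689.
  Update: phi_21 = phi_11 - phi_22 phi_11 = 0.7701 - (0.283689)(0.7701) = 0.551631.
Step k = 3:
  phi_33 = [rho(3) - phi_21 rho(2) - phi_22 rho(1)] / [1 - phi_21 rho(1) - phi_22 rho(2)]
    numerator   = 0.6063 - (0.551631)(0.7085) - (0.283689)(0.7701) = -0.00299947
    denominator = 1 - (0.551631)(0.7701) - (0.283689)(0.7085) = 0.37419526
  phi_33 = -0.00299947 / 0.37419526 = -0.008.
Therefore phi_{33} = -0.0080.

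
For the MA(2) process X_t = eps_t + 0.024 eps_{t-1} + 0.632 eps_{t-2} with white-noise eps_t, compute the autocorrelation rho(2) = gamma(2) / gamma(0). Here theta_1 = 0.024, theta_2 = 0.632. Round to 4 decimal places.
\rho(2) = 0.4514

For an MA(q) process with theta_0 = 1, the autocovariance is
  gamma(k) = sigma^2 * sum_{i=0..q-k} theta_i * theta_{i+k},
and rho(k) = gamma(k) / gamma(0). Sigma^2 cancels.
  numerator   = (1)*(0.632) = 0.632.
  denominator = (1)^2 + (0.024)^2 + (0.632)^2 = 1.4.
  rho(2) = 0.632 / 1.4 = 0.4514.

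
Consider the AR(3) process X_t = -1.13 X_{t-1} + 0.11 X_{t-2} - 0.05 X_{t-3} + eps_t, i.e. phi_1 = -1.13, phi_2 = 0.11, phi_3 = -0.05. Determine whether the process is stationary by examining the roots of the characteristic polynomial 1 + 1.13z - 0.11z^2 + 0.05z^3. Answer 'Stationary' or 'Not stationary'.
\text{Not stationary}

The AR(p) characteristic polynomial is P(z) = 1 + 1.13z - 0.11z^2 + 0.05z^3.
Stationarity requires all roots to lie outside the unit circle, i.e. |z| > 1 for every root.
Degree 3: look for a simple real root z0 first, then factor out (1 - z/z0) and solve the remaining quadratic.
Testing z0 = -0.8: P(-0.8) = 1 + (1.13)(-0.8) + (-0.11)(-0.8)^2 + (0.05)(-0.8)^3
  = 1 + (-0.904) + (-0.0704) + (-0.0256) = 0.  So z_0 = -0.8 is a root, |z_0| = 0.8.
Divide out the factor (1 + 1.25 z) = (1 - z/z0) (since 1/z0 = -1.25):
  P(z) = (1 + 1.25 z)(1 + (-0.12) z + (0.04) z^2)
  [check: z-coef -0.12 - (-1.25) = 1.13; z^2-coef 0.04 - (-1.25)(-0.12) = -0.11; z^3-coef -(-1.25)(0.04) = 0.05.]
Remaining roots from the quadratic factor 1 + (-0.12) z + (0.04) z^2:
  Set 1 + (-0.12) z + (0.04) z^2 = 0, i.e. a z^2 + b z + c = 0 with a = 0.04, b = -0.12, c = 1.
  Discriminant D = b^2 - 4ac = (-0.12)^2 - 4*(0.04)*1 = 0.0144 - (0.16) = -0.1456.
  D < 0, so the roots are the complex-conjugate pair z = (-b +/- i sqrt(-D)) / (2a) = 1.5 +/- 4.7697i.
  For a conjugate pair |z|^2 = z * conj(z) = (product of roots) = c/a = 1/(0.04) = 25, so |z| = sqrt(25) = 5 for both roots.
Moduli of all roots: 0.8000, 5.0000, 5.0000.
All moduli strictly greater than 1? No.
Verdict: Not stationary.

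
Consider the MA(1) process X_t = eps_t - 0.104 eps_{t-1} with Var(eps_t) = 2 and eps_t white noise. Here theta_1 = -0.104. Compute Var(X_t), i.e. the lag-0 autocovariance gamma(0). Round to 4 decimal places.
\gamma(0) = 2.0216

For an MA(q) process X_t = eps_t + sum_i theta_i eps_{t-i} with
Var(eps_t) = sigma^2, the variance is
  gamma(0) = sigma^2 * (1 + sum_i theta_i^2).
  sum_i theta_i^2 = (-0.104)^2 = 0.010816.
  gamma(0) = 2 * (1 + 0.010816) = 2 * 1.010816 = 2.021632, which rounds to 2.0216.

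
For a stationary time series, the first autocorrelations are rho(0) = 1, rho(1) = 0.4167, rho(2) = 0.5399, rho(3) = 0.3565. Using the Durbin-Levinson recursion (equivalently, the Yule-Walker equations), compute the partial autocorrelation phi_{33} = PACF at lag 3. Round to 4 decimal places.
\phi_{33} = 0.0701

The PACF at lag k is phi_{kk}, the last component of the solution
to the Yule-Walker system G_k phi = r_k where
  (G_k)_{ij} = rho(|i - j|), (r_k)_i = rho(i), i,j = 1..k.
Equivalently, Durbin-Levinson gives phi_{kk} iteratively:
  phi_{11} = rho(1)
  phi_{kk} = [rho(k) - sum_{j=1..k-1} phi_{k-1,j} rho(k-j)]
            / [1 - sum_{j=1..k-1} phi_{k-1,j} rho(j)],
  phi_{k,j} = phi_{k-1,j} - phi_{kk} phi_{k-1,k-j},  j = 1..k-1.
Step k = 1:
  phi_11 = rho(1) = 0.4167.
Step k = 2:
  phi_22 = [rho(2) - phi_11 rho(1)] / [1 - phi_11 rho(1)] = [0.5399 - (0.4167)(0.4167)] / [1 - (0.4167)(0.4167)]
         = 0.36626111 / 0.82636111 = 0.443222.
  Update: phi_21 = phi_11 - phi_22 phi_11 = 0.4167 - (0.443222)(0.4167) = 0.23201.
Step k = 3:
  phi_33 = [rho(3) - phi_21 rho(2) - phi_22 rho(1)] / [1 - phi_21 rho(1) - phi_22 rho(2)]
    numerator   = 0.3565 - (0.23201)(0.5399) - (0.443222)(0.4167) = 0.04654759
    denominator = 1 - (0.23201)(0.4167) - (0.443222)(0.5399) = 0.66402627
  phi_33 = 0.04654759 / 0.66402627 = 0.0701.
Therefore phi_{33} = 0.0701.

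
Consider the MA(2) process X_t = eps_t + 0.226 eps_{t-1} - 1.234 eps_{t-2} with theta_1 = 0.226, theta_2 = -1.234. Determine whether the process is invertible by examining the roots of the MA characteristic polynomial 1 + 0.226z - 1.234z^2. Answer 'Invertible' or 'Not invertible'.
\text{Not invertible}

The MA(q) characteristic polynomial is P(z) = 1 + 0.226z - 1.234z^2.
Invertibility requires all roots to lie outside the unit circle, i.e. |z| > 1 for every root.
Set 1 + (0.226) z + (-1.234) z^2 = 0, i.e. a z^2 + b z + c = 0 with a = -1.234, b = 0.226, c = 1.
Discriminant D = b^2 - 4ac = (0.226)^2 - 4*(-1.234)*1 = 0.051076 - (-4.936) = 4.987076.
D >= 0, so the roots are real: z = (-b +/- sqrt(D)) / (2a) = (-0.226 +/- 2.233176) / (-2.468).
  z_1 = (-0.226 + 2.233176) / (-2.468) = -0.8133,   |z_1| = 0.8133.
  z_2 = (-0.226 - 2.233176) / (-2.468) = 0.9964,   |z_2| = 0.9964.
Moduli of all roots: 0.8133, 0.9964.
All moduli strictly greater than 1? No.
Verdict: Not invertible.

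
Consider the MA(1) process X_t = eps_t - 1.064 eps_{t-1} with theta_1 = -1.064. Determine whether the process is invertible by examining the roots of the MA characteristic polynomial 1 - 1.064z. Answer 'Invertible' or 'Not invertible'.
\text{Not invertible}

The MA(q) characteristic polynomial is P(z) = 1 - 1.064z.
Invertibility requires all roots to lie outside the unit circle, i.e. |z| > 1 for every root.
This is linear in z: 1 + (-1.064) z = 0  =>  z = -1/(-1.064) = 0.93985,  |z| = 0.93985.
Moduli of all roots: 0.9398.
All moduli strictly greater than 1? No.
Verdict: Not invertible.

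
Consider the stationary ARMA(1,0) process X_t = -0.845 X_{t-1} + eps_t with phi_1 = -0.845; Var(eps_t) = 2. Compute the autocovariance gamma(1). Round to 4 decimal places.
\gamma(1) = -5.9096

Multiply the model equation by X_{t-k} and take expectations. With theta_0 = psi_0 = 1 and psi_j the MA(infinity) weights, this gives
  gamma(k) - sum_i phi_i gamma(k-i) = c_k,
  c_k = sigma^2 * sum_{j=k..q} theta_j psi_{j-k}   (c_k = 0 for k > q),
using gamma(-m) = gamma(m).
Pure AR (q = 0): c_0 = sigma^2 = 2, c_k = 0 for k >= 1.
Equations for k = 0 and k = 1 (AR order 1):
  gamma(0) = phi_1 gamma(1) + c_0
  gamma(1) = phi_1 gamma(0) + c_1
Substituting the second into the first: gamma(0) (1 - phi_1^2) = c_0 + phi_1 c_1, so
  gamma(0) = c_0 / (1 - phi_1^2) = 2 / (1 - (-0.845)^2) = 2 / 0.285975 = 6.993618.
  gamma(1) = phi_1 gamma(0) = (-0.845)(6.993618) = -5.909607.
Therefore gamma(1) = -5.9096 (to 4 decimal places).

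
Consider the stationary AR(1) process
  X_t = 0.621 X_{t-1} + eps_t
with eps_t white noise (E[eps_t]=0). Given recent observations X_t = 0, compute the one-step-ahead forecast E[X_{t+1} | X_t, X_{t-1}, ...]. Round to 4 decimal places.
E[X_{t+1} \mid \mathcal F_t] = 0.0000

For an AR(p) model X_t = c + sum_i phi_i X_{t-i} + eps_t, the
one-step-ahead conditional mean is
  E[X_{t+1} | X_t, ...] = c + sum_i phi_i X_{t+1-i}.
Substitute known values:
  E[X_{t+1} | ...] = (0.621) * (0)
                   = 0.0000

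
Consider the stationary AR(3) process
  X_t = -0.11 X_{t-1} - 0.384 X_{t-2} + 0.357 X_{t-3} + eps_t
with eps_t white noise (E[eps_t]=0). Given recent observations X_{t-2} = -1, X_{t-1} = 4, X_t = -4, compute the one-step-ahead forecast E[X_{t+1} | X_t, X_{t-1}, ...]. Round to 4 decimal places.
E[X_{t+1} \mid \mathcal F_t] = -1.4530

For an AR(p) model X_t = c + sum_i phi_i X_{t-i} + eps_t, the
one-step-ahead conditional mean is
  E[X_{t+1} | X_t, ...] = c + sum_i phi_i X_{t+1-i}.
Substitute known values:
  E[X_{t+1} | ...] = (-0.11) * (-4) + (-0.384) * (4) + (0.357) * (-1)
                   = -1.4530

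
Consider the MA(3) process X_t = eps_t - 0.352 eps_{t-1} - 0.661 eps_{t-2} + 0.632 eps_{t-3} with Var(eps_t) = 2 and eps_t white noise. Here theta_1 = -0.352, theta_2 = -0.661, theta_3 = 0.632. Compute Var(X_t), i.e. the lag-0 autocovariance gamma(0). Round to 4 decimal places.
\gamma(0) = 3.9205

For an MA(q) process X_t = eps_t + sum_i theta_i eps_{t-i} with
Var(eps_t) = sigma^2, the variance is
  gamma(0) = sigma^2 * (1 + sum_i theta_i^2).
  sum_i theta_i^2 = (-0.352)^2 + (-0.661)^2 + (0.632)^2 = 0.123904 + 0.436921 + 0.399424 = 0.960249.
  gamma(0) = 2 * (1 + 0.960249) = 2 * 1.960249 = 3.920498, which rounds to 3.9205.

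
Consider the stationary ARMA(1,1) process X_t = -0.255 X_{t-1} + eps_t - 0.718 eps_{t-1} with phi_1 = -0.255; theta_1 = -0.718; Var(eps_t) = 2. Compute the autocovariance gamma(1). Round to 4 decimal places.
\gamma(1) = -2.4624

Multiply the model equation by X_{t-k} and take expectations. With theta_0 = psi_0 = 1 and psi_j the MA(infinity) weights, this gives
  gamma(k) - sum_i phi_i gamma(k-i) = c_k,
  c_k = sigma^2 * sum_{j=k..q} theta_j psi_{j-k}   (c_k = 0 for k > q),
using gamma(-m) = gamma(m).
psi-weights needed (psi_j = theta_j + sum_i phi_i psi_{j-i}):
  psi_1 = theta_1 + phi_1 = -0.718 + (-0.255) = -0.973
Right-hand sides:
  c_0 = sigma^2 (1 + theta_1 psi_1) = 2 * (1 + (-0.718)(-0.973)) = 2 * 1.698614 = 3.397228
  c_1 = sigma^2 theta_1 = 2 * (-0.718) = -1.436
  c_2 = 0
Equations for k = 0 and k = 1 (AR order 1):
  gamma(0) = phi_1 gamma(1) + c_0
  gamma(1) = phi_1 gamma(0) + c_1
Substituting the second into the first: gamma(0) (1 - phi_1^2) = c_0 + phi_1 c_1, so
  gamma(0) = (c_0 + phi_1 c_1) / (1 - phi_1^2) = (3.397228 + (-0.255)(-1.436)) / (1 - (-0.255)^2) = 3.763408 / 0.934975 = 4.025143.
  gamma(1) = phi_1 gamma(0) + c_1 = (-0.255)(4.025143) + (-1.436) = -2.462411.
Therefore gamma(1) = -2.4624 (to 4 decimal places).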